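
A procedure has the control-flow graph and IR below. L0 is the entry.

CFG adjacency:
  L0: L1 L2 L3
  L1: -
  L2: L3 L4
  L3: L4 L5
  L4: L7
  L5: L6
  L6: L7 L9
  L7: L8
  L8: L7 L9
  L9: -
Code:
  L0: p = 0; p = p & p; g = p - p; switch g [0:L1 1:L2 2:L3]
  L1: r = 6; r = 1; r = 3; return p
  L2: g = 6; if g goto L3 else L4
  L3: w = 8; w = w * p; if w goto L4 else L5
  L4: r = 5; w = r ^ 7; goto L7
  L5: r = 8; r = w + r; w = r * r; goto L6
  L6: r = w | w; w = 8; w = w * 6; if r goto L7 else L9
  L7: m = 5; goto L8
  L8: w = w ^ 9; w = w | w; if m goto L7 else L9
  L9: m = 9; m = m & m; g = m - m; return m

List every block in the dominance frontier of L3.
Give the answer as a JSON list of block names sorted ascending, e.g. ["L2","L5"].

Answer: ["L4", "L7", "L9"]

Derivation:
idom tree: L1←L0 L2←L0 L3←L0 L4←L0 L5←L3 L6←L5 L7←L0 L8←L7 L9←L0
Join-block Dom:
  L3: preds {L0,L2}: {L0} ∩ {L0,L2} = {L0}; idom=L0
  L4: preds {L2,L3}: {L0,L2} ∩ {L0,L3} = {L0}; idom=L0
  L7: preds {L4,L6,L8}: {L0,L4} ∩ {L0,L3,L5,L6} ∩ {L0,L7,L8} = {L0}; idom=L0
  L9: preds {L6,L8}: {L0,L3,L5,L6} ∩ {L0,L7,L8} = {L0}; idom=L0

DF walk-up:
  join L3 pred L0: · stop@L0
  join L3 pred L2: L2 stop@L0
  join L4 pred L2: L2 stop@L0
  join L4 pred L3: L3 stop@L0
  join L7 pred L4: L4 stop@L0
  join L7 pred L6: L6→L5→L3 stop@L0
  join L7 pred L8: L8→L7 stop@L0
  join L9 pred L6: L6→L5→L3 stop@L0
  join L9 pred L8: L8→L7 stop@L0
  DF(L0)=∅
  DF(L1)=∅
  DF(L2)={L3,L4}
  DF(L3)={L4,L7,L9}
  DF(L4)={L7}
  DF(L5)={L7,L9}
  DF(L6)={L7,L9}
  DF(L7)={L7,L9}
  DF(L8)={L7,L9}
  DF(L9)=∅

DF(L3) = ["L4", "L7", "L9"]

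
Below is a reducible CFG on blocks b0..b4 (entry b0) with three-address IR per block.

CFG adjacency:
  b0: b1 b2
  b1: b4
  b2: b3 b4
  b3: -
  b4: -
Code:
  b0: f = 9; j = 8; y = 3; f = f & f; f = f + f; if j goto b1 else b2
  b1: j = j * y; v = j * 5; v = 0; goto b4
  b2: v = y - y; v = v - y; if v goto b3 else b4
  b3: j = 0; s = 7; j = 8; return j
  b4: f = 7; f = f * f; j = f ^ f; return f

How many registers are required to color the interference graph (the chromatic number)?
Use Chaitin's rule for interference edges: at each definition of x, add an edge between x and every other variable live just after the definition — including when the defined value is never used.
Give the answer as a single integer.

Answer: 3

Analysis:
Block summaries:
  b0: def={f,j,y} ue=∅
  b1: def={j,v} ue={j,y}
  b2: def={v} ue={y}
  b3: def={j,s} ue=∅
  b4: def={f,j} ue=∅

Live sets:
  b0: in=∅ out={j,y}
  b1: in={j,y} out=∅
  b2: in={y} out=∅
  b3: in=∅ out=∅
  b4: in=∅ out=∅

Interference:
  f — {j,y}
  j — {f,y}
  s — ∅
  v — {y}
  y — {f,j,v}

Registers:
  {f,j,y} pairwise interfere (3-clique) ⇒ χ ≥ 3
  3-colouring: r0={s,y}  r1={f,v}  r2={j}
  χ = 3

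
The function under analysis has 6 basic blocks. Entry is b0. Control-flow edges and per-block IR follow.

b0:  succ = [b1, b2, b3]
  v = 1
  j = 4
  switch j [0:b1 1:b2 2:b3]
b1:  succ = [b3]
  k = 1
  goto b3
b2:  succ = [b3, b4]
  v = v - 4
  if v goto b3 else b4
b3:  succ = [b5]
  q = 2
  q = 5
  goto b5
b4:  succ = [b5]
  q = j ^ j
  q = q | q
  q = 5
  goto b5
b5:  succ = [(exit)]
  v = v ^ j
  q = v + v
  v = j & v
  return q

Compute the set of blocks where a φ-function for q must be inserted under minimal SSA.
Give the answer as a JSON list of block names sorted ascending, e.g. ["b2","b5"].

idom tree: b1←b0 b2←b0 b3←b0 b4←b2 b5←b0
Join-block Dom:
  b3: preds {b0,b1,b2}: {b0} ∩ {b0,b1} ∩ {b0,b2} = {b0}; idom=b0
  b5: preds {b3,b4}: {b0,b3} ∩ {b0,b2,b4} = {b0}; idom=b0

DF derivation:
  b3←b0: walk · to b0
  b3←b1: walk b1 to b0
  b3←b2: walk b2 to b0
  b5←b3: walk b3 to b0
  b5←b4: walk b4→b2 to b0
  b0: DF=∅
  b1: DF={b3}
  b2: DF={b3,b5}
  b3: DF={b5}
  b4: DF={b5}
  b5: DF=∅

φ for q: defs {b3,b4,b5}
  DF⁺ = {b5}

Answer: ["b5"]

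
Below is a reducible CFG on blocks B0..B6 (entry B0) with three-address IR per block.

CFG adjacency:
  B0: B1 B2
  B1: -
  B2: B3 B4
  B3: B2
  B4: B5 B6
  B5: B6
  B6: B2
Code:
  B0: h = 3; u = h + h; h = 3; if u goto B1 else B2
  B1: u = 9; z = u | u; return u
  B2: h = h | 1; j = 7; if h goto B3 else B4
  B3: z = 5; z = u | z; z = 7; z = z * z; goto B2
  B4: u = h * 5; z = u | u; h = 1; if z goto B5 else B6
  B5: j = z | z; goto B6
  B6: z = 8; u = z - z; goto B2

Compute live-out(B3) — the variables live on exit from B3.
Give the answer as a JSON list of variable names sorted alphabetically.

Block summaries:
  B0: def={h,u} ue=∅
  B1: def={u,z} ue=∅
  B2: def={h,j} ue={h}
  B3: def={z} ue={u}
  B4: def={h,u,z} ue={h}
  B5: def={j} ue={z}
  B6: def={u,z} ue=∅

Backward fixpoint:
  B0 li=∅ lo={h,u}
  B1 li=∅ lo=∅
  B2 li={h,u} lo={h,u}
  B3 li={h,u} lo={h,u}
  B4 li={h} lo={h,z}
  B5 li={h,z} lo={h}
  B6 li={h} lo={h,u}

live-out(B3) = ["h", "u"]

Answer: ["h", "u"]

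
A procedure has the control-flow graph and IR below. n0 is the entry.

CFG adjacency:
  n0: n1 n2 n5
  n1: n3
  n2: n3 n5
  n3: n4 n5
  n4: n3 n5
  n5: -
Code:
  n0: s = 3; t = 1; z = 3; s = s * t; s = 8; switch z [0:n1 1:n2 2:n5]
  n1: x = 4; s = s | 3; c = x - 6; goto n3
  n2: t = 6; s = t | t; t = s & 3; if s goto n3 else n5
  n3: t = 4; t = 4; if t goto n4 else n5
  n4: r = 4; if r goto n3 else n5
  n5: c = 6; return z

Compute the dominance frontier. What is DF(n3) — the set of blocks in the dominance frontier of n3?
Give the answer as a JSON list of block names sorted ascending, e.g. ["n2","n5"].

idom tree: n1←n0 n2←n0 n3←n0 n4←n3 n5←n0
Join-block Dom:
  n3: preds {n1,n2,n4}: {n0,n1} ∩ {n0,n2} ∩ {n0,n3,n4} = {n0}; idom=n0
  n5: preds {n0,n2,n3,n4}: {n0} ∩ {n0,n2} ∩ {n0,n3} ∩ {n0,n3,n4} = {n0}; idom=n0

Frontier:
  join n3 pred n1: n1 stop@n0
  join n3 pred n2: n2 stop@n0
  join n3 pred n4: n4→n3 stop@n0
  join n5 pred n0: · stop@n0
  join n5 pred n2: n2 stop@n0
  join n5 pred n3: n3 stop@n0
  join n5 pred n4: n4→n3 stop@n0
  DF(n0)=∅
  DF(n1)={n3}
  DF(n2)={n3,n5}
  DF(n3)={n3,n5}
  DF(n4)={n3,n5}
  DF(n5)=∅

DF(n3) = ["n3", "n5"]

Answer: ["n3", "n5"]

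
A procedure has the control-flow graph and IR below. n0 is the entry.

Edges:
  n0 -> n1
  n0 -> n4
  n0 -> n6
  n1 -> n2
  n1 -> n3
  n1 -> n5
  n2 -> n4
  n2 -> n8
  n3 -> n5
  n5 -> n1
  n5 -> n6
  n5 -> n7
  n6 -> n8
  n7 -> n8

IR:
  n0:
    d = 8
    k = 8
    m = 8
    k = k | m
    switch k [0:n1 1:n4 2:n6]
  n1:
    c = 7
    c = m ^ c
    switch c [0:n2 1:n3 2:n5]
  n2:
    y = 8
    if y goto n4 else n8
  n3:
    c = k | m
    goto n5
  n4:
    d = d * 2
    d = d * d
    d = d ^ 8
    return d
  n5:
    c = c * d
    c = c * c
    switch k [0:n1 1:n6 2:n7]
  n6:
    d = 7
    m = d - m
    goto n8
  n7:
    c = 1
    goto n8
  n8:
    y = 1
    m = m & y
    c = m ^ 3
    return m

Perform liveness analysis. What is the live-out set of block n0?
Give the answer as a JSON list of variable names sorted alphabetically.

Answer: ["d", "k", "m"]

Working:
Block summaries:
  n0: {d,k,m} / ∅
  n1: {c} / {m}
  n2: {y} / ∅
  n3: {c} / {k,m}
  n4: {d} / {d}
  n5: {c} / {c,d,k}
  n6: {d,m} / {m}
  n7: {c} / ∅
  n8: {c,m,y} / {m}

Backward fixpoint:
  n0: in=∅ out={d,k,m}
  n1: in={d,k,m} out={c,d,k,m}
  n2: in={d,m} out={d,m}
  n3: in={d,k,m} out={c,d,k,m}
  n4: in={d} out=∅
  n5: in={c,d,k,m} out={d,k,m}
  n6: in={m} out={m}
  n7: in={m} out={m}
  n8: in={m} out=∅

live-out(n0) = ["d", "k", "m"]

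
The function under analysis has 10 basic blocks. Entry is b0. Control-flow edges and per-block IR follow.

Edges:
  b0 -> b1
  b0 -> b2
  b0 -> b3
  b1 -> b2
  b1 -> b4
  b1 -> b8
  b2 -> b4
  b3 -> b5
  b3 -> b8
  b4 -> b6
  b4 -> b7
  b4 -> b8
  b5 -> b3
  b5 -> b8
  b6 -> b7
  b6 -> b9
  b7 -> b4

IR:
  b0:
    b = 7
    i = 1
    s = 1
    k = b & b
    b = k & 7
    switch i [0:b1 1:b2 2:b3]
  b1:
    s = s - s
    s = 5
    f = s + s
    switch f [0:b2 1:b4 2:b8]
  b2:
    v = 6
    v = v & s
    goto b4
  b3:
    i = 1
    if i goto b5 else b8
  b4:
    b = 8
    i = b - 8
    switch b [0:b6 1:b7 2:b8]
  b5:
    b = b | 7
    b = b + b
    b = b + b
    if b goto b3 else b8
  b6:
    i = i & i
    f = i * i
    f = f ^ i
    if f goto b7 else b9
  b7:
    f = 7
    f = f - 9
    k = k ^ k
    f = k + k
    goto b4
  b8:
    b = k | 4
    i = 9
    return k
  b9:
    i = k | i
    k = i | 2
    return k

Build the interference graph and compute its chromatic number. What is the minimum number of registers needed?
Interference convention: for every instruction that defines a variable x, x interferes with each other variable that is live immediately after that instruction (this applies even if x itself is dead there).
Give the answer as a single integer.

Per-block:
  b0: {b,i,k,s} / ∅
  b1: {f,s} / {s}
  b2: {v} / {s}
  b3: {i} / ∅
  b4: {b,i} / ∅
  b5: {b} / {b}
  b6: {f,i} / {i}
  b7: {f,k} / {k}
  b8: {b,i} / {k}
  b9: {i,k} / {i,k}

Live sets:
  b0 li=∅ lo={b,k,s}
  b1 li={k,s} lo={k,s}
  b2 li={k,s} lo={k}
  b3 li={b,k} lo={b,k}
  b4 li={k} lo={i,k}
  b5 li={b,k} lo={b,k}
  b6 li={i,k} lo={i,k}
  b7 li={k} lo={k}
  b8 li={k} lo=∅
  b9 li={i,k} lo=∅

Interference:
  b: {i,k,s}
  f: {i,k,s}
  i: {b,f,k,s}
  k: {b,f,i,s,v}
  s: {b,f,i,k,v}
  v: {k,s}

Registers:
  {b,i,k,s} pairwise interfere (4-clique) ⇒ χ ≥ 4
  assign b→r3 f→r3 i→r2 k→r0 s→r1 v→r2 — no edge inside a register ⇒ χ ≤ 4
  χ = 4

Answer: 4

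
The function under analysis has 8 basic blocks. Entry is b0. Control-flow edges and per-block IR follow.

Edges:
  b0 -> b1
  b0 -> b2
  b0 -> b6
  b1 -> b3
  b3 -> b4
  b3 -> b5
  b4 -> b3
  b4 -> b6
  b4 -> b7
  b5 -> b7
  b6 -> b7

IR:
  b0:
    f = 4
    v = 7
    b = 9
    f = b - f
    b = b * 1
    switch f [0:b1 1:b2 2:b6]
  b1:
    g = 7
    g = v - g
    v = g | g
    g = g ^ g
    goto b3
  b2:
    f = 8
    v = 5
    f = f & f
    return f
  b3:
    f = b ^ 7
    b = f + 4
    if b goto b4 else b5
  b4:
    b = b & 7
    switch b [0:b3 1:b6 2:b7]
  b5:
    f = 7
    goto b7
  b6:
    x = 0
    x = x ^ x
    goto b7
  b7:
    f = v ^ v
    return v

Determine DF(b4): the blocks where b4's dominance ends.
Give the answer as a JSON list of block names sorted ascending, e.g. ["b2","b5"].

Answer: ["b3", "b6", "b7"]

Analysis:
idom tree: b1←b0 b2←b0 b3←b1 b4←b3 b5←b3 b6←b0 b7←b0
Dom at joins:
  b3: preds {b1,b4}: {b0,b1} ∩ {b0,b1,b3,b4} = {b0,b1}; idom=b1
  b6: preds {b0,b4}: {b0} ∩ {b0,b1,b3,b4} = {b0}; idom=b0
  b7: preds {b4,b5,b6}: {b0,b1,b3,b4} ∩ {b0,b1,b3,b5} ∩ {b0,b6} = {b0}; idom=b0

DF derivation:
  join b3 pred b1: · stop@b1
  join b3 pred b4: b4→b3 stop@b1
  join b6 pred b0: · stop@b0
  join b6 pred b4: b4→b3→b1 stop@b0
  join b7 pred b4: b4→b3→b1 stop@b0
  join b7 pred b5: b5→b3→b1 stop@b0
  join b7 pred b6: b6 stop@b0
  b0 → ∅
  b1 → {b6,b7}
  b2 → ∅
  b3 → {b3,b6,b7}
  b4 → {b3,b6,b7}
  b5 → {b7}
  b6 → {b7}
  b7 → ∅

DF(b4) = ["b3", "b6", "b7"]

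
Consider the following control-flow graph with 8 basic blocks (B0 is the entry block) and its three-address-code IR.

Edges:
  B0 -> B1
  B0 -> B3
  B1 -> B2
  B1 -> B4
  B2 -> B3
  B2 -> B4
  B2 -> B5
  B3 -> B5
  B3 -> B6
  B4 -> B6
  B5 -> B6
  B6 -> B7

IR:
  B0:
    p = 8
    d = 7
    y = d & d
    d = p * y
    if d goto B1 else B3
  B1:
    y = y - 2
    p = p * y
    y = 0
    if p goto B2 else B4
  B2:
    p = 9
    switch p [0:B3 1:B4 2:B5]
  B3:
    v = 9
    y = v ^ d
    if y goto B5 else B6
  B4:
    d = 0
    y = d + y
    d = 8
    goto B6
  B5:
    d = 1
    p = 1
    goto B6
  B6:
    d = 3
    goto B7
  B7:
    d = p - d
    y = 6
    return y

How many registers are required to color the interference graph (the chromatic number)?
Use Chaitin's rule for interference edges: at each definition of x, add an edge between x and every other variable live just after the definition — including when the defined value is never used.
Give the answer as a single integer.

def/use:
  B0 def {d,p,y} use ∅
  B1 def {p,y} use {p,y}
  B2 def {p} use ∅
  B3 def {v,y} use {d}
  B4 def {d,y} use {y}
  B5 def {d,p} use ∅
  B6 def {d} use ∅
  B7 def {d,y} use {d,p}

Liveness:
  live B0: ∅→{d,p,y}
  live B1: {d,p,y}→{d,p,y}
  live B2: {d,y}→{d,p,y}
  live B3: {d,p}→{p}
  live B4: {p,y}→{p}
  live B5: ∅→{p}
  live B6: {p}→{d,p}
  live B7: {d,p}→∅

Interfere edges:
  d: {p,v,y}
  p: {d,v,y}
  v: {d,p}
  y: {d,p}

Colouring:
  {d,p,v} pairwise interfere (3-clique) ⇒ χ ≥ 3
  assign d→c0 p→c1 v→c2 y→c2 — no edge inside a register ⇒ χ ≤ 3
  χ = 3

Answer: 3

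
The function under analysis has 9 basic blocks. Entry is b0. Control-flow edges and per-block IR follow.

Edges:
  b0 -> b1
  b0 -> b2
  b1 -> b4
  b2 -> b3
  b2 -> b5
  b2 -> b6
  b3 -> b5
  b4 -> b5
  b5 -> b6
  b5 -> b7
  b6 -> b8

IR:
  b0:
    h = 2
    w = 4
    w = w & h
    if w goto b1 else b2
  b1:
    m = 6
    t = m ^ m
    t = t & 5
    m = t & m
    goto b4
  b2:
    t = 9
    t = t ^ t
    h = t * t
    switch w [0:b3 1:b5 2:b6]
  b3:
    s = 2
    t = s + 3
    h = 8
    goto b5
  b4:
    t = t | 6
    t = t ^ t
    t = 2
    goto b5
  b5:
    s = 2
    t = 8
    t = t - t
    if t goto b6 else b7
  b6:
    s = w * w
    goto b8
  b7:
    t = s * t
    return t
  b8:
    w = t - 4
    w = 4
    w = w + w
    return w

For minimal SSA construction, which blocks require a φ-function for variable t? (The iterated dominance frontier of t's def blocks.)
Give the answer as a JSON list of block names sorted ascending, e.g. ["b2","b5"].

idom tree: b1←b0 b2←b0 b3←b2 b4←b1 b5←b0 b6←b0 b7←b5 b8←b6
Join-block Dom:
  b5: preds {b2,b3,b4}: {b0,b2} ∩ {b0,b2,b3} ∩ {b0,b1,b4} = {b0}; idom=b0
  b6: preds {b2,b5}: {b0,b2} ∩ {b0,b5} = {b0}; idom=b0

DF walk-up:
  join b5 pred b2: b2 stop@b0
  join b5 pred b3: b3→b2 stop@b0
  join b5 pred b4: b4→b1 stop@b0
  join b6 pred b2: b2 stop@b0
  join b6 pred b5: b5 stop@b0
  b0 → ∅
  b1 → {b5}
  b2 → {b5,b6}
  b3 → {b5}
  b4 → {b5}
  b5 → {b6}
  b6 → ∅
  b7 → ∅
  b8 → ∅

φ for t: defs {b1,b2,b3,b4,b5,b7}
  DF⁺ = {b5,b6}

Answer: ["b5", "b6"]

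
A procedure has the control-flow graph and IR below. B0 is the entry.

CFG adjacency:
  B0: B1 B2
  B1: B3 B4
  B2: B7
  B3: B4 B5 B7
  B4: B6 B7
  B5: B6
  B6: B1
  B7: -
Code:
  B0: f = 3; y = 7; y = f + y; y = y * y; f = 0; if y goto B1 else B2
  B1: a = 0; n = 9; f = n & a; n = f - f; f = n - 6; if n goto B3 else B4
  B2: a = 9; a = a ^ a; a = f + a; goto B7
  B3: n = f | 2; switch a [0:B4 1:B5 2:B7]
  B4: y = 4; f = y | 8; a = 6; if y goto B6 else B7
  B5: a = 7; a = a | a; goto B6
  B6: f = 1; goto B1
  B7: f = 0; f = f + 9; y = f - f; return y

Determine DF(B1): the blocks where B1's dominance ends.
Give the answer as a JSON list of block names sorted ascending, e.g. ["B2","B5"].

idom tree: B1←B0 B2←B0 B3←B1 B4←B1 B5←B3 B6←B1 B7←B0
Join-block Dom:
  B1: preds {B0,B6}: {B0} ∩ {B0,B1,B6} = {B0}; idom=B0
  B4: preds {B1,B3}: {B0,B1} ∩ {B0,B1,B3} = {B0,B1}; idom=B1
  B6: preds {B4,B5}: {B0,B1,B4} ∩ {B0,B1,B3,B5} = {B0,B1}; idom=B1
  B7: preds {B2,B3,B4}: {B0,B2} ∩ {B0,B1,B3} ∩ {B0,B1,B4} = {B0}; idom=B0

DF derivation:
  B1←B0: walk · to B0
  B1←B6: walk B6→B1 to B0
  B4←B1: walk · to B1
  B4←B3: walk B3 to B1
  B6←B4: walk B4 to B1
  B6←B5: walk B5→B3 to B1
  B7←B2: walk B2 to B0
  B7←B3: walk B3→B1 to B0
  B7←B4: walk B4→B1 to B0
  DF(B0)=∅
  DF(B1)={B1,B7}
  DF(B2)={B7}
  DF(B3)={B4,B6,B7}
  DF(B4)={B6,B7}
  DF(B5)={B6}
  DF(B6)={B1}
  DF(B7)=∅

DF(B1) = ["B1", "B7"]

Answer: ["B1", "B7"]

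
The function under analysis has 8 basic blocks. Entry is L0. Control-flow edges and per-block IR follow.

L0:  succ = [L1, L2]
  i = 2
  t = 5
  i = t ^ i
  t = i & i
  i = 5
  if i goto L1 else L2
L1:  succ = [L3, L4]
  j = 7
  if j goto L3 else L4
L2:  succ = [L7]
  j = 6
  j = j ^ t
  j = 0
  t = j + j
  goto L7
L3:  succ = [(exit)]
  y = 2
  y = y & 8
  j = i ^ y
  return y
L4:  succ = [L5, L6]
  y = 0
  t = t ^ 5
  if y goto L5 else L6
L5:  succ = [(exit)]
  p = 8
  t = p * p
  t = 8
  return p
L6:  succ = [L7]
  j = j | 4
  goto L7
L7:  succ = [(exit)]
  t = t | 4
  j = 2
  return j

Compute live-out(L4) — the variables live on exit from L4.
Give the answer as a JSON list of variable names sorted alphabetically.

Block summaries:
  L0: {i,t} / ∅
  L1: {j} / ∅
  L2: {j,t} / {t}
  L3: {j,y} / {i}
  L4: {t,y} / {t}
  L5: {p,t} / ∅
  L6: {j} / {j}
  L7: {j,t} / {t}

Backward fixpoint:
  live L0: ∅→{i,t}
  live L1: {i,t}→{i,j,t}
  live L2: {t}→{t}
  live L3: {i}→∅
  live L4: {j,t}→{j,t}
  live L5: ∅→∅
  live L6: {j,t}→{t}
  live L7: {t}→∅

live-out(L4) = ["j", "t"]

Answer: ["j", "t"]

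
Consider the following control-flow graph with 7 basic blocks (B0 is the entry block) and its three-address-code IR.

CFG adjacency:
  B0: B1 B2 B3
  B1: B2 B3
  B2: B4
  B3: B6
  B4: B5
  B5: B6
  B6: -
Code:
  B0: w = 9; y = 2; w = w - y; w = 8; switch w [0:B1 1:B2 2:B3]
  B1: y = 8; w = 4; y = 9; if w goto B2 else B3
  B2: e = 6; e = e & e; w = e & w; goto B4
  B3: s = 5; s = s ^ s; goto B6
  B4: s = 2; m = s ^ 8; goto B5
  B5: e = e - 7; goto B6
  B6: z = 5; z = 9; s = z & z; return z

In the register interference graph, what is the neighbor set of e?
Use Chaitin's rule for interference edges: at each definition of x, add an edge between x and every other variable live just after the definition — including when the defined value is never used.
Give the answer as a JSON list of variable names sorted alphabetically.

Block summaries:
  B0 def {w,y} use ∅
  B1 def {w,y} use ∅
  B2 def {e,w} use {w}
  B3 def {s} use ∅
  B4 def {m,s} use ∅
  B5 def {e} use {e}
  B6 def {s,z} use ∅

Backward fixpoint:
  live B0: ∅→{w}
  live B1: ∅→{w}
  live B2: {w}→{e}
  live B3: ∅→∅
  live B4: {e}→{e}
  live B5: {e}→∅
  live B6: ∅→∅

Conflict graph:
  e↔{m,s,w}
  m↔{e}
  s↔{e,z}
  w↔{e,y}
  y↔{w}
  z↔{s}

N(e) = ["m", "s", "w"]

Answer: ["m", "s", "w"]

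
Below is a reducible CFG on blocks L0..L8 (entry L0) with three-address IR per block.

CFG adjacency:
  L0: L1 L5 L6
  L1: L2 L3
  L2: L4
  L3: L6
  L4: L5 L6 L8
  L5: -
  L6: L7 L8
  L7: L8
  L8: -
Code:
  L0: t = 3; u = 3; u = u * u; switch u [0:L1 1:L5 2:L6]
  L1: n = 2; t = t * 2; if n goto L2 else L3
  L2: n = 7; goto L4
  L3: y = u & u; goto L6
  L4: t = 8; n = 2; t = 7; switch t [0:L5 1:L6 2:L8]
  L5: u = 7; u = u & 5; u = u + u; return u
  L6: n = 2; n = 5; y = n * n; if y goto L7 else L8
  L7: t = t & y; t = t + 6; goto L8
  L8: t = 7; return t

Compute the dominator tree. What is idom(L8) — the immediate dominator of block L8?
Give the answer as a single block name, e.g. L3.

idom tree: L1←L0 L2←L1 L3←L1 L4←L2 L5←L0 L6←L0 L7←L6 L8←L0
Join-block Dom:
  L5: preds {L0,L4}: {L0} ∩ {L0,L1,L2,L4} = {L0}; idom=L0
  L6: preds {L0,L3,L4}: {L0} ∩ {L0,L1,L3} ∩ {L0,L1,L2,L4} = {L0}; idom=L0
  L8: preds {L4,L6,L7}: {L0,L1,L2,L4} ∩ {L0,L6} ∩ {L0,L6,L7} = {L0}; idom=L0

idom(L8) = L0

Answer: L0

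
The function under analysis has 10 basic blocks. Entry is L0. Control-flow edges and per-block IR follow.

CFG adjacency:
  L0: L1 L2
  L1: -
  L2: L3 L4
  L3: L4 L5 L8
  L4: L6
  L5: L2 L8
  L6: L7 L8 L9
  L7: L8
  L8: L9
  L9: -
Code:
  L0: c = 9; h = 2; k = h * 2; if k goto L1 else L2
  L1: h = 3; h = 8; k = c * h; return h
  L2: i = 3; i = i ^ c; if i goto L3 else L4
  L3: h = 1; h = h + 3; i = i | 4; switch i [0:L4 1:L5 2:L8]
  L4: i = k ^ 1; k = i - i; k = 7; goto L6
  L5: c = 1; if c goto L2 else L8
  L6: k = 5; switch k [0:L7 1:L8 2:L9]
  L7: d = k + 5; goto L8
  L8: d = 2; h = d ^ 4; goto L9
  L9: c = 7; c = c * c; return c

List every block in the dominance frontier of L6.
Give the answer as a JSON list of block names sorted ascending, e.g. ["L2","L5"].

Answer: ["L8", "L9"]

Working:
idom tree: L1←L0 L2←L0 L3←L2 L4←L2 L5←L3 L6←L4 L7←L6 L8←L2 L9←L2
Dom∩ at merges:
  L2: preds {L0,L5}: {L0} ∩ {L0,L2,L3,L5} = {L0}; idom=L0
  L4: preds {L2,L3}: {L0,L2} ∩ {L0,L2,L3} = {L0,L2}; idom=L2
  L8: preds {L3,L5,L6,L7}: {L0,L2,L3} ∩ {L0,L2,L3,L5} ∩ {L0,L2,L4,L6} ∩ {L0,L2,L4,L6,L7} = {L0,L2}; idom=L2
  L9: preds {L6,L8}: {L0,L2,L4,L6} ∩ {L0,L2,L8} = {L0,L2}; idom=L2

DF derivation:
  join L2 pred L0: · stop@L0
  join L2 pred L5: L5→L3→L2 stop@L0
  join L4 pred L2: · stop@L2
  join L4 pred L3: L3 stop@L2
  join L8 pred L3: L3 stop@L2
  join L8 pred L5: L5→L3 stop@L2
  join L8 pred L6: L6→L4 stop@L2
  join L8 pred L7: L7→L6→L4 stop@L2
  join L9 pred L6: L6→L4 stop@L2
  join L9 pred L8: L8 stop@L2
  L0 → ∅
  L1 → ∅
  L2 → {L2}
  L3 → {L2,L4,L8}
  L4 → {L8,L9}
  L5 → {L2,L8}
  L6 → {L8,L9}
  L7 → {L8}
  L8 → {L9}
  L9 → ∅

DF(L6) = ["L8", "L9"]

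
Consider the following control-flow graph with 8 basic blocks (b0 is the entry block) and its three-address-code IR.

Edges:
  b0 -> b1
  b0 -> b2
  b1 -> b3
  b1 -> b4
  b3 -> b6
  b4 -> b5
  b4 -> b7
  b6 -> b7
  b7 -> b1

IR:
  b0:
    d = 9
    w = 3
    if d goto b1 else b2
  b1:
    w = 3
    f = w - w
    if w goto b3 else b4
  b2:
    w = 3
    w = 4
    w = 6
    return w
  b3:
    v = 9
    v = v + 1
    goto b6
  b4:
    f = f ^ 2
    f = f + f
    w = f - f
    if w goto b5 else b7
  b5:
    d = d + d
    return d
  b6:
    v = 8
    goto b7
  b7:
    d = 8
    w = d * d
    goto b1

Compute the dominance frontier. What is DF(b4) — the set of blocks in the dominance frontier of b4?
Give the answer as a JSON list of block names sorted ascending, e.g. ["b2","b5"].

idom tree: b1←b0 b2←b0 b3←b1 b4←b1 b5←b4 b6←b3 b7←b1
Join-block Dom:
  b1: preds {b0,b7}: {b0} ∩ {b0,b1,b7} = {b0}; idom=b0
  b7: preds {b4,b6}: {b0,b1,b4} ∩ {b0,b1,b3,b6} = {b0,b1}; idom=b1

DF walk-up:
  join b1 pred b0: · stop@b0
  join b1 pred b7: b7→b1 stop@b0
  join b7 pred b4: b4 stop@b1
  join b7 pred b6: b6→b3 stop@b1
  b0 → ∅
  b1 → {b1}
  b2 → ∅
  b3 → {b7}
  b4 → {b7}
  b5 → ∅
  b6 → {b7}
  b7 → {b1}

DF(b4) = ["b7"]

Answer: ["b7"]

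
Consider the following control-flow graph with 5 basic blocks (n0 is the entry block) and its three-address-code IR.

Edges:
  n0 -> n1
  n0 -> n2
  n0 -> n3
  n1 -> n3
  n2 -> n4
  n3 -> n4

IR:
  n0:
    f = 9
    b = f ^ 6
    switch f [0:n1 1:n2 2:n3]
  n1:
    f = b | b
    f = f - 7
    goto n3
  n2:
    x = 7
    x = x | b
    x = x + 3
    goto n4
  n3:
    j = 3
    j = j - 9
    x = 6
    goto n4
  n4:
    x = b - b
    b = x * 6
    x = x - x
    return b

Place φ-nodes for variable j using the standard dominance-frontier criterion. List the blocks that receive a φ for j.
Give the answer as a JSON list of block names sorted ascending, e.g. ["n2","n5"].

Answer: ["n4"]

Analysis:
idom tree: n1←n0 n2←n0 n3←n0 n4←n0
Join-block Dom:
  n3: preds {n0,n1}: {n0} ∩ {n0,n1} = {n0}; idom=n0
  n4: preds {n2,n3}: {n0,n2} ∩ {n0,n3} = {n0}; idom=n0

DF walk-up:
  n3←n0: walk · to n0
  n3←n1: walk n1 to n0
  n4←n2: walk n2 to n0
  n4←n3: walk n3 to n0
  DF(n0)=∅
  DF(n1)={n3}
  DF(n2)={n4}
  DF(n3)={n4}
  DF(n4)=∅

φ for j: defs {n3}
  DF⁺ = {n4}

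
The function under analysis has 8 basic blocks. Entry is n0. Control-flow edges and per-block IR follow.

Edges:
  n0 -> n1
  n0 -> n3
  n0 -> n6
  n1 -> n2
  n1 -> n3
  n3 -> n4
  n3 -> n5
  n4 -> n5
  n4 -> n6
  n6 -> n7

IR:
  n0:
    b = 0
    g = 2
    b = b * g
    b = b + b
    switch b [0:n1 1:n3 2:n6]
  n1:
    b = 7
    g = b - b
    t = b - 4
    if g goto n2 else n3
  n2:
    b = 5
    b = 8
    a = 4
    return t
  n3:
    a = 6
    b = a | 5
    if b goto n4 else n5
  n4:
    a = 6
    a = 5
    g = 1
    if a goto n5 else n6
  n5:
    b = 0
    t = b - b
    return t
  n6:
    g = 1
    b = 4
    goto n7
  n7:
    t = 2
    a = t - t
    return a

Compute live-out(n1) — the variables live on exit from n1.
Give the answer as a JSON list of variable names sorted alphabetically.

Per-block:
  n0: {b,g} / ∅
  n1: {b,g,t} / ∅
  n2: {a,b} / {t}
  n3: {a,b} / ∅
  n4: {a,g} / ∅
  n5: {b,t} / ∅
  n6: {b,g} / ∅
  n7: {a,t} / ∅

Backward fixpoint:
  n0: in=∅ out=∅
  n1: in=∅ out={t}
  n2: in={t} out=∅
  n3: in=∅ out=∅
  n4: in=∅ out=∅
  n5: in=∅ out=∅
  n6: in=∅ out=∅
  n7: in=∅ out=∅

live-out(n1) = ["t"]

Answer: ["t"]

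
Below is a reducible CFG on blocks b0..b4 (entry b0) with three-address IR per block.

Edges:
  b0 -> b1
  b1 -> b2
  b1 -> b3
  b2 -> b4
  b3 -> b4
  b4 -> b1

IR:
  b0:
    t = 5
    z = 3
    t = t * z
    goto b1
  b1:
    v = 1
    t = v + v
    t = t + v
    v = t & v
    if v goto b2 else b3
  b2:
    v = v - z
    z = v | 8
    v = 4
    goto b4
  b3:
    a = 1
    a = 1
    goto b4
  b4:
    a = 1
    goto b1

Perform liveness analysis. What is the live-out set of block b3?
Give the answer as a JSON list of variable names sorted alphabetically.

Answer: ["z"]

Working:
Block summaries:
  b0: def={t,z} ue=∅
  b1: def={t,v} ue=∅
  b2: def={v,z} ue={v,z}
  b3: def={a} ue=∅
  b4: def={a} ue=∅

Liveness:
  b0: in=∅ out={z}
  b1: in={z} out={v,z}
  b2: in={v,z} out={z}
  b3: in={z} out={z}
  b4: in={z} out={z}

live-out(b3) = ["z"]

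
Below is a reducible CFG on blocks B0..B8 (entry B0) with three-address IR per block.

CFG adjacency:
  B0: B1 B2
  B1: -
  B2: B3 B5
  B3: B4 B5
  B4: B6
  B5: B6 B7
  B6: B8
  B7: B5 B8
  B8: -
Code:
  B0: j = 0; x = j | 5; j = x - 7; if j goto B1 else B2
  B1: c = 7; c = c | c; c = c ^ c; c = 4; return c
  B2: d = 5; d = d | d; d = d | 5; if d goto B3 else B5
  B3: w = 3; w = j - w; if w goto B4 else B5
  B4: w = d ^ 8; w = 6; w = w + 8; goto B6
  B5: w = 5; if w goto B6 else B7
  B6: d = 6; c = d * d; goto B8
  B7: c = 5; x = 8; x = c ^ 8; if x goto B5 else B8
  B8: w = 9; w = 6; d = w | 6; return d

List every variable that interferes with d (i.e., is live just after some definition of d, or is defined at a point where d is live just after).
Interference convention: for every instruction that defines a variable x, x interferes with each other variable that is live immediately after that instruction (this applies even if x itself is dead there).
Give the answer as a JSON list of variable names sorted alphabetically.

def/use:
  B0 def {j,x} use ∅
  B1 def {c} use ∅
  B2 def {d} use ∅
  B3 def {w} use {j}
  B4 def {w} use {d}
  B5 def {w} use ∅
  B6 def {c,d} use ∅
  B7 def {c,x} use ∅
  B8 def {d,w} use ∅

Backward fixpoint:
  B0: in=∅ out={j}
  B1: in=∅ out=∅
  B2: in={j} out={d,j}
  B3: in={d,j} out={d}
  B4: in={d} out=∅
  B5: in=∅ out=∅
  B6: in=∅ out=∅
  B7: in=∅ out=∅
  B8: in=∅ out=∅

Conflict graph:
  c — {x}
  d — {j,w}
  j — {d,w}
  w — {d,j}
  x — {c}

N(d) = ["j", "w"]

Answer: ["j", "w"]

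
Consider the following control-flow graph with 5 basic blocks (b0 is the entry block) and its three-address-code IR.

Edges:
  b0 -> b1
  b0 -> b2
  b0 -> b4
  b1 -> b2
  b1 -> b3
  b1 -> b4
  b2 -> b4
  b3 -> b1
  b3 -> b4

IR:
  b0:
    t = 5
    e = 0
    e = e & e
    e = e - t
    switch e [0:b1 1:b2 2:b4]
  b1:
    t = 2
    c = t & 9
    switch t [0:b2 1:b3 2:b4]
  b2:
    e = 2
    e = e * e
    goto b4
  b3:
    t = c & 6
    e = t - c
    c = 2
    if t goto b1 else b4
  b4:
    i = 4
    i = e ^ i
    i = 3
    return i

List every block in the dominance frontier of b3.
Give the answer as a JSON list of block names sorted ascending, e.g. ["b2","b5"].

idom tree: b1←b0 b2←b0 b3←b1 b4←b0
Dom at joins:
  b1: preds {b0,b3}: {b0} ∩ {b0,b1,b3} = {b0}; idom=b0
  b2: preds {b0,b1}: {b0} ∩ {b0,b1} = {b0}; idom=b0
  b4: preds {b0,b1,b2,b3}: {b0} ∩ {b0,b1} ∩ {b0,b2} ∩ {b0,b1,b3} = {b0}; idom=b0

DF walk-up:
  join b1 pred b0: · stop@b0
  join b1 pred b3: b3→b1 stop@b0
  join b2 pred b0: · stop@b0
  join b2 pred b1: b1 stop@b0
  join b4 pred b0: · stop@b0
  join b4 pred b1: b1 stop@b0
  join b4 pred b2: b2 stop@b0
  join b4 pred b3: b3→b1 stop@b0
  b0 → ∅
  b1 → {b1,b2,b4}
  b2 → {b4}
  b3 → {b1,b4}
  b4 → ∅

DF(b3) = ["b1", "b4"]

Answer: ["b1", "b4"]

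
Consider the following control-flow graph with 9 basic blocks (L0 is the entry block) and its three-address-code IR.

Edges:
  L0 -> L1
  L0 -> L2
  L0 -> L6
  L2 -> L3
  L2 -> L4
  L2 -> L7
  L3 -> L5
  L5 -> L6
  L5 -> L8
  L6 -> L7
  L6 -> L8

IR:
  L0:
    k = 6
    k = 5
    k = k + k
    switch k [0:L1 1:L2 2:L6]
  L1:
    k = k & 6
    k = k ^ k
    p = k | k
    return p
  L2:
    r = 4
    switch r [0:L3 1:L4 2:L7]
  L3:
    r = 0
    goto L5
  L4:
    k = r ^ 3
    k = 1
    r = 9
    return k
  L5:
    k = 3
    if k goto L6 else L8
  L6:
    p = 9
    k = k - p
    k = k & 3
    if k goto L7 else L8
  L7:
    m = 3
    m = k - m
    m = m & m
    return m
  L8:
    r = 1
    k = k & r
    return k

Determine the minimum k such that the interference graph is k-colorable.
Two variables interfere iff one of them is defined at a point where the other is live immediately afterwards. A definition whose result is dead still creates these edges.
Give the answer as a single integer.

def/use:
  L0 def {k} use ∅
  L1 def {k,p} use {k}
  L2 def {r} use ∅
  L3 def {r} use ∅
  L4 def {k,r} use {r}
  L5 def {k} use ∅
  L6 def {k,p} use {k}
  L7 def {m} use {k}
  L8 def {k,r} use {k}

Liveness:
  L0 li=∅ lo={k}
  L1 li={k} lo=∅
  L2 li={k} lo={k,r}
  L3 li=∅ lo=∅
  L4 li={r} lo=∅
  L5 li=∅ lo={k}
  L6 li={k} lo={k}
  L7 li={k} lo=∅
  L8 li={k} lo=∅

Interfere edges:
  k: {m,p,r}
  m: {k}
  p: {k}
  r: {k}

Registers:
  clique {k,m} ⇒ need ≥ 2
  assign k→c0 m→c1 p→c1 r→c1 — no edge inside a register ⇒ χ ≤ 2
  χ = 2

Answer: 2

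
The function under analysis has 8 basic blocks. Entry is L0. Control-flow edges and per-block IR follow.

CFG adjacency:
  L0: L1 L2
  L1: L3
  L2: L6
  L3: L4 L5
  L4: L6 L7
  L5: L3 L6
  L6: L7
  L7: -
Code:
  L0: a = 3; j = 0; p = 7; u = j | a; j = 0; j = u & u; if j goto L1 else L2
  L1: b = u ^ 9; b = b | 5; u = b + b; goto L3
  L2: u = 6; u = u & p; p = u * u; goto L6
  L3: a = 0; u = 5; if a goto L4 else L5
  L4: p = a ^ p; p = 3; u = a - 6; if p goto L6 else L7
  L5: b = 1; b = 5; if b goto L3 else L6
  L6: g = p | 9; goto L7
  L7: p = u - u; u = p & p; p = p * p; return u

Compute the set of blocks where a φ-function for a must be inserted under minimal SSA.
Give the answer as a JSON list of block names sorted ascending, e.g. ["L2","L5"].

Answer: ["L3", "L6", "L7"]

Working:
idom tree: L1←L0 L2←L0 L3←L1 L4←L3 L5←L3 L6←L0 L7←L0
Dom∩ at merges:
  L3: preds {L1,L5}: {L0,L1} ∩ {L0,L1,L3,L5} = {L0,L1}; idom=L1
  L6: preds {L2,L4,L5}: {L0,L2} ∩ {L0,L1,L3,L4} ∩ {L0,L1,L3,L5} = {L0}; idom=L0
  L7: preds {L4,L6}: {L0,L1,L3,L4} ∩ {L0,L6} = {L0}; idom=L0

DF walk-up:
  L3←L1: walk · to L1
  L3←L5: walk L5→L3 to L1
  L6←L2: walk L2 to L0
  L6←L4: walk L4→L3→L1 to L0
  L6←L5: walk L5→L3→L1 to L0
  L7←L4: walk L4→L3→L1 to L0
  L7←L6: walk L6 to L0
  DF(L0)=∅
  DF(L1)={L6,L7}
  DF(L2)={L6}
  DF(L3)={L3,L6,L7}
  DF(L4)={L6,L7}
  DF(L5)={L3,L6}
  DF(L6)={L7}
  DF(L7)=∅

φ for a: defs {L0,L3}
  DF⁺ = {L3,L6,L7}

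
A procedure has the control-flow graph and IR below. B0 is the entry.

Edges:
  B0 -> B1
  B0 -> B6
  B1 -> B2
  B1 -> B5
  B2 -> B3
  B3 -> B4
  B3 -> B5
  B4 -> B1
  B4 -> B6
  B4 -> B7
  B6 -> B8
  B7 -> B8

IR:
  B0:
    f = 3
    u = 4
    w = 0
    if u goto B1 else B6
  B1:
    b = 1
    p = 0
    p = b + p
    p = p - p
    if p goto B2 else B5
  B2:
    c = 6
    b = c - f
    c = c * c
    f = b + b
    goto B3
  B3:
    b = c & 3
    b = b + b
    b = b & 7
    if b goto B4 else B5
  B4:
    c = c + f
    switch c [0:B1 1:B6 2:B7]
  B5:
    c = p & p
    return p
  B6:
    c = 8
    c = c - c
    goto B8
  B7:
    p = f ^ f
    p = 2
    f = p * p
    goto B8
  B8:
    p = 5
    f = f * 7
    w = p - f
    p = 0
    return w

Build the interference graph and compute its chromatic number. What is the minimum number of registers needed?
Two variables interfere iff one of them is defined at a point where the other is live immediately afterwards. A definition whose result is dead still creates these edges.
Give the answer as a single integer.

Answer: 4

Derivation:
Per-block:
  B0: {f,u,w} / ∅
  B1: {b,p} / ∅
  B2: {b,c,f} / {f}
  B3: {b} / {c}
  B4: {c} / {c,f}
  B5: {c} / {p}
  B6: {c} / ∅
  B7: {f,p} / {f}
  B8: {f,p,w} / {f}

Liveness:
  B0 li=∅ lo={f}
  B1 li={f} lo={f,p}
  B2 li={f,p} lo={c,f,p}
  B3 li={c,f,p} lo={c,f,p}
  B4 li={c,f} lo={f}
  B5 li={p} lo=∅
  B6 li={f} lo={f}
  B7 li={f} lo={f}
  B8 li={f} lo=∅

Conflict graph:
  b: {c,f,p}
  c: {b,f,p}
  f: {b,c,p,u,w}
  p: {b,c,f,w}
  u: {f,w}
  w: {f,p,u}

Chromatic number:
  clique {b,c,f,p} ⇒ need ≥ 4
  4-colouring: c0={f}  c1={p,u}  c2={b,w}  c3={c}
  χ = 4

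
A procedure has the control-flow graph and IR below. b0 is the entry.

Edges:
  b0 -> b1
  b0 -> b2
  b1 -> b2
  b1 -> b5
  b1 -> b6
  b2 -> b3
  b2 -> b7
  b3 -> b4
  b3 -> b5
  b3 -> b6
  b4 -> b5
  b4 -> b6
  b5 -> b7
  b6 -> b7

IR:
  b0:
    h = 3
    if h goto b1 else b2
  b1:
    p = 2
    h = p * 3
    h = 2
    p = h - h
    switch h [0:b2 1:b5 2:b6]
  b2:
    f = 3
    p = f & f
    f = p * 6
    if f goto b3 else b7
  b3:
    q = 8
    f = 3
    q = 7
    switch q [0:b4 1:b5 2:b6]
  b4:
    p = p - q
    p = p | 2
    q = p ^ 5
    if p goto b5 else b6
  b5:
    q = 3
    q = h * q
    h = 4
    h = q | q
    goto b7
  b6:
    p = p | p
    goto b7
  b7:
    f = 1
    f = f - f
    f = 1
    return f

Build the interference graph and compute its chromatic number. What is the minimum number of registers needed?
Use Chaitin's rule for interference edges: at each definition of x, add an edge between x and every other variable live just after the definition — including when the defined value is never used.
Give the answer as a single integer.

Answer: 3

Derivation:
def/use:
  b0: {h} / ∅
  b1: {h,p} / ∅
  b2: {f,p} / ∅
  b3: {f,q} / ∅
  b4: {p,q} / {p,q}
  b5: {h,q} / {h}
  b6: {p} / {p}
  b7: {f} / ∅

Liveness:
  b0: in=∅ out={h}
  b1: in=∅ out={h,p}
  b2: in={h} out={h,p}
  b3: in={h,p} out={h,p,q}
  b4: in={h,p,q} out={h,p}
  b5: in={h} out=∅
  b6: in={p} out=∅
  b7: in=∅ out=∅

Conflict graph:
  f — {h,p}
  h — {f,p,q}
  p — {f,h,q}
  q — {h,p}

Chromatic number:
  clique {f,h,p} ⇒ need ≥ 3
  assign f→c2 h→c0 p→c1 q→c2 — no edge inside a register ⇒ χ ≤ 3
  χ = 3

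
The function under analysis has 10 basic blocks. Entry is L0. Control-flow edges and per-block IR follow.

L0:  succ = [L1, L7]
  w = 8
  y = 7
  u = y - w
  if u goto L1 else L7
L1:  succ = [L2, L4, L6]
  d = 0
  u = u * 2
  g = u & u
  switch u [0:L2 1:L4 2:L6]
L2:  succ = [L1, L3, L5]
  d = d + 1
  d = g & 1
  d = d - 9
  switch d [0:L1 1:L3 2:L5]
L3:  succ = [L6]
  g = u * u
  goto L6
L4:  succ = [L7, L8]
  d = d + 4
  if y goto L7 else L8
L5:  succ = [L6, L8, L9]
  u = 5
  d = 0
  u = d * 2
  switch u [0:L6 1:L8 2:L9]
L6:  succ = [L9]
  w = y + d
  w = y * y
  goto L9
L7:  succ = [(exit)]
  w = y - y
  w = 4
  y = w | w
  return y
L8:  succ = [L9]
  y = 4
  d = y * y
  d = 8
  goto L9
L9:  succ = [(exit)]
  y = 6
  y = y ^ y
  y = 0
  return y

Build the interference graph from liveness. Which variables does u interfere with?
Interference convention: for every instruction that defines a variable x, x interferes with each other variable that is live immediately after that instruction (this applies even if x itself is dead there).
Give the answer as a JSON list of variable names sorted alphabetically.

Answer: ["d", "g", "y"]

Analysis:
Per-block:
  L0: def={u,w,y} ue=∅
  L1: def={d,g,u} ue={u}
  L2: def={d} ue={d,g}
  L3: def={g} ue={u}
  L4: def={d} ue={d,y}
  L5: def={d,u} ue=∅
  L6: def={w} ue={d,y}
  L7: def={w,y} ue={y}
  L8: def={d,y} ue=∅
  L9: def={y} ue=∅

Backward fixpoint:
  L0: in=∅ out={u,y}
  L1: in={u,y} out={d,g,u,y}
  L2: in={d,g,u,y} out={d,u,y}
  L3: in={d,u,y} out={d,y}
  L4: in={d,y} out={y}
  L5: in={y} out={d,y}
  L6: in={d,y} out=∅
  L7: in={y} out=∅
  L8: in=∅ out=∅
  L9: in=∅ out=∅

Conflict graph:
  d: {g,u,y}
  g: {d,u,y}
  u: {d,g,y}
  w: {y}
  y: {d,g,u,w}

N(u) = ["d", "g", "y"]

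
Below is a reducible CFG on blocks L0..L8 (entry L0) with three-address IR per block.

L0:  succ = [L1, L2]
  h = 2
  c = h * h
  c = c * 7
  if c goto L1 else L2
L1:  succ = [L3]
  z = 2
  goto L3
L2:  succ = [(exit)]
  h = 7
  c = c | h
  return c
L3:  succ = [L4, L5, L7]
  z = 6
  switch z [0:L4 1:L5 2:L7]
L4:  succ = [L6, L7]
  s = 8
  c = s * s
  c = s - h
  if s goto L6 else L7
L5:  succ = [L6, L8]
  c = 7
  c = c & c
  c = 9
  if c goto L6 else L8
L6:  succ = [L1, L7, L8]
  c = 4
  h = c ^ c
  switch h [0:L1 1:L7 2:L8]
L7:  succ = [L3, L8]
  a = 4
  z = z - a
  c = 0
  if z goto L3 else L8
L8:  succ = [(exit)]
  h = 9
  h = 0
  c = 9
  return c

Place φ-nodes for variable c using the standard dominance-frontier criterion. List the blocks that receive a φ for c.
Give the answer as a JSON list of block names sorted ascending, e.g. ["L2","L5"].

Answer: ["L1", "L3", "L6", "L7", "L8"]

Working:
idom tree: L1←L0 L2←L0 L3←L1 L4←L3 L5←L3 L6←L3 L7←L3 L8←L3
Join-block Dom:
  L1: preds {L0,L6}: {L0} ∩ {L0,L1,L3,L6} = {L0}; idom=L0
  L3: preds {L1,L7}: {L0,L1} ∩ {L0,L1,L3,L7} = {L0,L1}; idom=L1
  L6: preds {L4,L5}: {L0,L1,L3,L4} ∩ {L0,L1,L3,L5} = {L0,L1,L3}; idom=L3
  L7: preds {L3,L4,L6}: {L0,L1,L3} ∩ {L0,L1,L3,L4} ∩ {L0,L1,L3,L6} = {L0,L1,L3}; idom=L3
  L8: preds {L5,L6,L7}: {L0,L1,L3,L5} ∩ {L0,L1,L3,L6} ∩ {L0,L1,L3,L7} = {L0,L1,L3}; idom=L3

Frontier:
  L1←L0: walk · to L0
  L1←L6: walk L6→L3→L1 to L0
  L3←L1: walk · to L1
  L3←L7: walk L7→L3 to L1
  L6←L4: walk L4 to L3
  L6←L5: walk L5 to L3
  L7←L3: walk · to L3
  L7←L4: walk L4 to L3
  L7←L6: walk L6 to L3
  L8←L5: walk L5 to L3
  L8←L6: walk L6 to L3
  L8←L7: walk L7 to L3
  L0: DF=∅
  L1: DF={L1}
  L2: DF=∅
  L3: DF={L1,L3}
  L4: DF={L6,L7}
  L5: DF={L6,L8}
  L6: DF={L1,L7,L8}
  L7: DF={L3,L8}
  L8: DF=∅

φ for c: defs {L0,L2,L4,L5,L6,L7,L8}
  DF⁺ = {L1,L3,L6,L7,L8}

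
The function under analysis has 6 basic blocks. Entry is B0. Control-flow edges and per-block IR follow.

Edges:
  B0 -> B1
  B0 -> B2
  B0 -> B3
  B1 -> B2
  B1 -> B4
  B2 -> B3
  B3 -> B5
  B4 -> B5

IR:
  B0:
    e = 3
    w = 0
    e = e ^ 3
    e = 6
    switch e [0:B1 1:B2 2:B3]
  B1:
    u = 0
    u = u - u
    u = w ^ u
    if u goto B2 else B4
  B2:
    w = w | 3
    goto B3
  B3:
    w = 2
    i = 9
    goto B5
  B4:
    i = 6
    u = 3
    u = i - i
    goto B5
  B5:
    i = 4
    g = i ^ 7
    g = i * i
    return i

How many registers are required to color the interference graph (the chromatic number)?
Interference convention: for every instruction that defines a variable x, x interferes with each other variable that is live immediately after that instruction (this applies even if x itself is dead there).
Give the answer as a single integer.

Per-block:
  B0: {e,w} / ∅
  B1: {u} / {w}
  B2: {w} / {w}
  B3: {i,w} / ∅
  B4: {i,u} / ∅
  B5: {g,i} / ∅

Liveness:
  B0: in=∅ out={w}
  B1: in={w} out={w}
  B2: in={w} out=∅
  B3: in=∅ out=∅
  B4: in=∅ out=∅
  B5: in=∅ out=∅

Interference:
  e: {w}
  g: {i}
  i: {g,u}
  u: {i,w}
  w: {e,u}

Colouring:
  lower bound: {e,w} mutually conflict ⇒ χ ≥ 2
  assign e→R1 g→R1 i→R0 u→R1 w→R0 — no edge inside a register ⇒ χ ≤ 2
  χ = 2

Answer: 2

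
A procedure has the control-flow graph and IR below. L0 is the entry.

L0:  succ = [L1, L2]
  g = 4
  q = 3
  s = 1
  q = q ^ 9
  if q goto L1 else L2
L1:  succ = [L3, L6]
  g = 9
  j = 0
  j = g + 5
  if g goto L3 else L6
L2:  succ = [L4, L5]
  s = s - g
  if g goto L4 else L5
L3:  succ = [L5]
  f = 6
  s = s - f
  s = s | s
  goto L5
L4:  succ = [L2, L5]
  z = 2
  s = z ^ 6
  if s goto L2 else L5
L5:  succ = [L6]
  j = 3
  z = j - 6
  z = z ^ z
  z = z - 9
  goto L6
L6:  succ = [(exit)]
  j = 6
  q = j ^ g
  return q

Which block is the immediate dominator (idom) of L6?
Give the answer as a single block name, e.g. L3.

Answer: L0

Derivation:
idom tree: L1←L0 L2←L0 L3←L1 L4←L2 L5←L0 L6←L0
Dom at joins:
  L2: preds {L0,L4}: {L0} ∩ {L0,L2,L4} = {L0}; idom=L0
  L5: preds {L2,L3,L4}: {L0,L2} ∩ {L0,L1,L3} ∩ {L0,L2,L4} = {L0}; idom=L0
  L6: preds {L1,L5}: {L0,L1} ∩ {L0,L5} = {L0}; idom=L0

idom(L6) = L0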